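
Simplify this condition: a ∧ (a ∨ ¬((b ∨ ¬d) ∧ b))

a ∧ (a ∨ ¬((b ∨ ¬d) ∧ b))
= a ∧ (a ∨ ¬b)   — absorption
= a   — absorption

a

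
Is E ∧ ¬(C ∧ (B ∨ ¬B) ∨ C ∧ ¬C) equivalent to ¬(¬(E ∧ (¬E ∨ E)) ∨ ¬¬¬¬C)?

E1: E ∧ ¬(C ∧ (B ∨ ¬B) ∨ C ∧ ¬C)
    = E ∧ ¬(C ∨ C ∧ ¬C)   — complement / identity
    = E ∧ ¬C   — complement / identity
E2: ¬(¬(E ∧ (¬E ∨ E)) ∨ ¬¬¬¬C)
    = E ∧ (¬E ∨ E) ∧ ¬¬¬C   — De Morgan
    = E ∧ ¬¬¬C   — complement / identity
    = E ∧ ¬C   — double negation
Both reduce to E ∧ ¬C, so they are equivalent.

Yes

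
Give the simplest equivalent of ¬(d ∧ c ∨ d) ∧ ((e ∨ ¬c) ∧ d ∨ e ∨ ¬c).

¬(d ∧ c ∨ d) ∧ ((e ∨ ¬c) ∧ d ∨ e ∨ ¬c)
= ¬d ∧ ((e ∨ ¬c) ∧ d ∨ e ∨ ¬c)   — absorption
= ¬d ∧ (e ∨ ¬c)   — absorption

¬d ∧ (e ∨ ¬c)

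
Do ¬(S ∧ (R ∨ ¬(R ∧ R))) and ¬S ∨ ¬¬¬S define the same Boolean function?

E1: ¬(S ∧ (R ∨ ¬(R ∧ R)))
    = ¬(S ∧ (R ∨ ¬R))   — idempotence
    = ¬S   — complement / identity
E2: ¬S ∨ ¬¬¬S
    = ¬S ∨ ¬S   — double negation
    = ¬S   — idempotence
Both reduce to ¬S, so they are equivalent.

Yes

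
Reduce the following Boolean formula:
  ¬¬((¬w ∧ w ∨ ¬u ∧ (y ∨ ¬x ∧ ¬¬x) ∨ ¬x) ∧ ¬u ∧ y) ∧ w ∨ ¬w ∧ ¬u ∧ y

¬u ∧ y

¬¬((¬w ∧ w ∨ ¬u ∧ (y ∨ ¬x ∧ ¬¬x) ∨ ¬x) ∧ ¬u ∧ y) ∧ w ∨ ¬w ∧ ¬u ∧ y
= ¬¬((¬u ∧ (y ∨ ¬x ∧ ¬¬x) ∨ ¬x) ∧ ¬u ∧ y) ∧ w ∨ ¬w ∧ ¬u ∧ y
= (¬u ∧ (y ∨ ¬x ∧ ¬¬x) ∨ ¬x) ∧ ¬u ∧ y ∧ w ∨ ¬w ∧ ¬u ∧ y
= (¬u ∧ (y ∨ ¬x ∧ x) ∨ ¬x) ∧ ¬u ∧ y ∧ w ∨ ¬w ∧ ¬u ∧ y
= (¬u ∧ y ∨ ¬x) ∧ ¬u ∧ y ∧ w ∨ ¬w ∧ ¬u ∧ y
= ¬u ∧ y ∧ w ∨ ¬w ∧ ¬u ∧ y
= ¬u ∧ y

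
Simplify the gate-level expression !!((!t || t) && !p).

!p

!!((!t || t) && !p)
= !!!p   [complement / identity]
= !p   [double negation]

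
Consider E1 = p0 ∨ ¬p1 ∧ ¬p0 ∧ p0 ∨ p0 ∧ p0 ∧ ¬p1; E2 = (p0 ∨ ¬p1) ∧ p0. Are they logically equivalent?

Yes

E1: p0 ∨ ¬p1 ∧ ¬p0 ∧ p0 ∨ p0 ∧ p0 ∧ ¬p1
    = p0 ∨ (¬p0 ∧ p0 ∨ p0 ∧ p0) ∧ ¬p1   [distribution]
    = p0 ∨ p0 ∧ ¬p1   [distribution]
    = p0   [absorption]
E2: (p0 ∨ ¬p1) ∧ p0
    = p0   [absorption]
Both reduce to p0, so they are equivalent.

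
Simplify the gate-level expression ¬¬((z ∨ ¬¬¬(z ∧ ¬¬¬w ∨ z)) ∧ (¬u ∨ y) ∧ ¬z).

¬¬((z ∨ ¬¬¬(z ∧ ¬¬¬w ∨ z)) ∧ (¬u ∨ y) ∧ ¬z)
= ¬¬((z ∨ ¬¬¬(z ∧ ¬w ∨ z)) ∧ (¬u ∨ y) ∧ ¬z)   (double negation)
= (z ∨ ¬¬¬(z ∧ ¬w ∨ z)) ∧ (¬u ∨ y) ∧ ¬z   (double negation)
= (z ∨ ¬(z ∧ ¬w ∨ z)) ∧ (¬u ∨ y) ∧ ¬z   (double negation)
= (z ∨ ¬z) ∧ (¬u ∨ y) ∧ ¬z   (absorption)
= (¬u ∨ y) ∧ ¬z   (complement / identity)

(¬u ∨ y) ∧ ¬z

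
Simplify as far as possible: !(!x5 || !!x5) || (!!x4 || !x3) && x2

(x4 || !x3) && x2

!(!x5 || !!x5) || (!!x4 || !x3) && x2
= x5 && !x5 || (!!x4 || !x3) && x2   [De Morgan]
= x5 && !x5 || (x4 || !x3) && x2   [double negation]
= (x4 || !x3) && x2   [complement / identity]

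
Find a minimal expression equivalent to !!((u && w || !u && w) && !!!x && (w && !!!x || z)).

!!((u && w || !u && w) && !!!x && (w && !!!x || z))
= (u && w || !u && w) && !!!x && (w && !!!x || z)   (double negation)
= w && !!!x && (w && !!!x || z)   (distribution)
= w && !!!x   (absorption)
= w && !x   (double negation)

w && !x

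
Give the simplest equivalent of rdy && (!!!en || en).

rdy && (!!!en || en)
= rdy && (!en || en)   (double negation)
= rdy   (complement / identity)

rdy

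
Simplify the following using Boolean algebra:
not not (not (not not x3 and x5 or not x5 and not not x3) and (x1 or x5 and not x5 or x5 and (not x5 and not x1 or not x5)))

not not (not (not not x3 and x5 or not x5 and not not x3) and (x1 or x5 and not x5 or x5 and (not x5 and not x1 or not x5)))
= not not (not (not not x3 and x5 or not x5 and not not x3) and (x1 or x5 and not x5 or x5 and not x5))
= not not (not not not x3 and (x1 or x5 and not x5 or x5 and not x5))
= not not not x3 and (x1 or x5 and not x5 or x5 and not x5)
= not x3 and (x1 or x5 and not x5 or x5 and not x5)
= not x3 and (x1 or x5 and not x5)
= not x3 and x1

not x3 and x1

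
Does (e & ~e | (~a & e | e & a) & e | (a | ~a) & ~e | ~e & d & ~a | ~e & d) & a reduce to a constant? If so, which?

(e & ~e | (~a & e | e & a) & e | (a | ~a) & ~e | ~e & d & ~a | ~e & d) & a
= (e & ~e | (~a & e | e & a) & e | (a | ~a) & ~e | ~e & d) & a   — absorption
= (e & ~e | e & e | (a | ~a) & ~e | ~e & d) & a   — distribution
= (e | (a | ~a) & ~e | ~e & d) & a   — distribution
= (e | ~e | ~e & d) & a   — complement / identity
= (e | ~e) & a   — absorption
= a   — complement / identity
This depends on a, so it is not a constant.

no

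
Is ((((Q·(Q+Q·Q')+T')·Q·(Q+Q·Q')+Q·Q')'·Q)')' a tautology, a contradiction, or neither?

((((Q·(Q+Q·Q')+T')·Q·(Q+Q·Q')+Q·Q')'·Q)')'
= ((Q·(Q+Q·Q')+T')·Q·(Q+Q·Q')+Q·Q')'·Q   — double negation
= (Q·(Q+Q·Q')+Q·Q')'·Q   — absorption
= (Q·Q+Q·Q')'·Q   — complement / identity
= Q'·Q   — distribution
= 0   — complement

contradiction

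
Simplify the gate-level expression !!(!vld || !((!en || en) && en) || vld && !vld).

!!(!vld || !((!en || en) && en) || vld && !vld)
= !vld || !((!en || en) && en) || vld && !vld   [double negation]
= !vld || !((!en || en) && en)   [complement / identity]
= !vld || !en   [complement / identity]

!vld || !en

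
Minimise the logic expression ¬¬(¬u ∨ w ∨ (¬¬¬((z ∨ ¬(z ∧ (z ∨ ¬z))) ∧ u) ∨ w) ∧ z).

¬¬(¬u ∨ w ∨ (¬¬¬((z ∨ ¬(z ∧ (z ∨ ¬z))) ∧ u) ∨ w) ∧ z)
= ¬¬(¬u ∨ w ∨ (¬¬¬((z ∨ ¬z) ∧ u) ∨ w) ∧ z)   — complement / identity
= ¬u ∨ w ∨ (¬¬¬((z ∨ ¬z) ∧ u) ∨ w) ∧ z   — double negation
= ¬u ∨ w ∨ (¬((z ∨ ¬z) ∧ u) ∨ w) ∧ z   — double negation
= ¬u ∨ w ∨ (¬u ∨ w) ∧ z   — complement / identity
= ¬u ∨ w   — absorption

¬u ∨ w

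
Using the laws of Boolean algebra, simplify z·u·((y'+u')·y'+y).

z·u

z·u·((y'+u')·y'+y)
= z·u·(y'+y)   (absorption)
= z·u   (complement / identity)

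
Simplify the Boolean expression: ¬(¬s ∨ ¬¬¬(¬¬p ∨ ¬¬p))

s ∧ p

¬(¬s ∨ ¬¬¬(¬¬p ∨ ¬¬p))
= s ∧ ¬¬(¬¬p ∨ ¬¬p)   — De Morgan
= s ∧ (¬¬p ∨ ¬¬p)   — double negation
= s ∧ ¬¬p   — idempotence
= s ∧ p   — double negation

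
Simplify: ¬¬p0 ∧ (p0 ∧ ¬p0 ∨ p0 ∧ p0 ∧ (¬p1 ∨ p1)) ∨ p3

¬¬p0 ∧ (p0 ∧ ¬p0 ∨ p0 ∧ p0 ∧ (¬p1 ∨ p1)) ∨ p3
= ¬¬p0 ∧ (p0 ∧ ¬p0 ∨ p0 ∧ p0) ∨ p3
= ¬¬p0 ∧ p0 ∨ p3
= p0 ∧ p0 ∨ p3
= p0 ∨ p3

p0 ∨ p3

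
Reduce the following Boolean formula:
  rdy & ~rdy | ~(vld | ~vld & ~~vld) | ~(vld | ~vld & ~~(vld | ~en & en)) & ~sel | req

~vld | req

rdy & ~rdy | ~(vld | ~vld & ~~vld) | ~(vld | ~vld & ~~(vld | ~en & en)) & ~sel | req
= rdy & ~rdy | ~(vld | ~vld & ~~vld) | ~(vld | ~vld & ~~vld) & ~sel | req   [complement / identity]
= rdy & ~rdy | ~(vld | ~vld & ~~vld) | req   [absorption]
= rdy & ~rdy | ~(vld | ~vld & vld) | req   [double negation]
= ~(vld | ~vld & vld) | req   [complement / identity]
= ~vld | req   [complement / identity]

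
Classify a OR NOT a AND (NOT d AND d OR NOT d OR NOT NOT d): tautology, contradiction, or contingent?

tautology

a OR NOT a AND (NOT d AND d OR NOT d OR NOT NOT d)
= a OR NOT a AND (NOT d OR NOT NOT d)   [complement / identity]
= a OR NOT a AND (NOT d OR d)   [double negation]
= a OR NOT a   [complement / identity]
= TRUE   [complement]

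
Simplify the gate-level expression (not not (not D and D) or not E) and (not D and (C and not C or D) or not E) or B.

(not not (not D and D) or not E) and (not D and (C and not C or D) or not E) or B
= (not not (not D and D) or not E) and (not D and D or not E) or B
= (not D and D or not E) and (not D and D or not E) or B
= not D and D or not E or B
= not E or B

not E or B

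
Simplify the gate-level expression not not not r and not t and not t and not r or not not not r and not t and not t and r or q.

not r and not t or q

not not not r and not t and not t and not r or not not not r and not t and not t and r or q
= not not not r and not t and not t or q
= not not not r and not t or q
= not r and not t or q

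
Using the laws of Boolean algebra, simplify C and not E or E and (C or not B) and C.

C and not E or E and (C or not B) and C
= C and not E or E and C   — absorption
= C and (not E or E)   — distribution
= C   — complement / identity

C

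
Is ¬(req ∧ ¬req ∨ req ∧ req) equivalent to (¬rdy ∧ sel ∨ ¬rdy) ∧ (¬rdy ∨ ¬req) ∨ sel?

No

E1: ¬(req ∧ ¬req ∨ req ∧ req)
    = ¬req   (distribution)
E2: (¬rdy ∧ sel ∨ ¬rdy) ∧ (¬rdy ∨ ¬req) ∨ sel
    = ¬rdy ∧ (¬rdy ∨ ¬req) ∨ sel   (absorption)
    = ¬rdy ∨ sel   (absorption)
These differ: at rdy=0, req=1, sel=0, E1 = 0 but E2 = 1.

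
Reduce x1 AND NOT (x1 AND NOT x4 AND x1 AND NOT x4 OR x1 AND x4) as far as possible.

FALSE

x1 AND NOT (x1 AND NOT x4 AND x1 AND NOT x4 OR x1 AND x4)
= x1 AND NOT (x1 AND NOT x4 OR x1 AND x4)   (idempotence)
= x1 AND NOT x1   (distribution)
= FALSE   (complement)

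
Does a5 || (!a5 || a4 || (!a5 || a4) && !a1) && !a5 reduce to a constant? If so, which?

yes, True

a5 || (!a5 || a4 || (!a5 || a4) && !a1) && !a5
= a5 || (!a5 || a4) && !a5   (absorption)
= a5 || !a5   (absorption)
= true   (complement)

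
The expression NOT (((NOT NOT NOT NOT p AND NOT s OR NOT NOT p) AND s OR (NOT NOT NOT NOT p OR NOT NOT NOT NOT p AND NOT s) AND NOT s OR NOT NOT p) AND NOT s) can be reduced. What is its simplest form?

NOT (((NOT NOT NOT NOT p AND NOT s OR NOT NOT p) AND s OR (NOT NOT NOT NOT p OR NOT NOT NOT NOT p AND NOT s) AND NOT s OR NOT NOT p) AND NOT s)
= NOT (((NOT NOT NOT NOT p AND NOT s OR NOT NOT p) AND s OR NOT NOT NOT NOT p AND NOT s OR NOT NOT p) AND NOT s)   — absorption
= NOT ((NOT NOT NOT NOT p AND NOT s OR NOT NOT p) AND NOT s)   — absorption
= NOT ((NOT NOT p AND NOT s OR NOT NOT p) AND NOT s)   — double negation
= NOT (NOT NOT p AND NOT s)   — absorption
= NOT p OR s   — De Morgan

NOT p OR s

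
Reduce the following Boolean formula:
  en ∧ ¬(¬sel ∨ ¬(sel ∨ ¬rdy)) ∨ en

en ∧ ¬(¬sel ∨ ¬(sel ∨ ¬rdy)) ∨ en
= en ∧ sel ∧ (sel ∨ ¬rdy) ∨ en   (De Morgan)
= en ∧ sel ∨ en   (absorption)
= en   (absorption)

en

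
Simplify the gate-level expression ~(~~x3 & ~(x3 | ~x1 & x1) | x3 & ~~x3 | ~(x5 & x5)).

~(~~x3 & ~(x3 | ~x1 & x1) | x3 & ~~x3 | ~(x5 & x5))
= ~(~~x3 & ~x3 | x3 & ~~x3 | ~(x5 & x5))   [complement / identity]
= ~(~~x3 | ~(x5 & x5))   [distribution]
= ~x3 & x5 & x5   [De Morgan]
= ~x3 & x5   [idempotence]

~x3 & x5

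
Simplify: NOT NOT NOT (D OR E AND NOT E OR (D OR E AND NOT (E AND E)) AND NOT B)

NOT D

NOT NOT NOT (D OR E AND NOT E OR (D OR E AND NOT (E AND E)) AND NOT B)
= NOT NOT NOT (D OR E AND NOT E OR (D OR E AND NOT E) AND NOT B)   — idempotence
= NOT NOT NOT (D OR E AND NOT E)   — absorption
= NOT NOT NOT D   — complement / identity
= NOT D   — double negation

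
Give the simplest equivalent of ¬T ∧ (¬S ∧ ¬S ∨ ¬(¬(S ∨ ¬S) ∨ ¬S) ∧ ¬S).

¬T ∧ ¬S

¬T ∧ (¬S ∧ ¬S ∨ ¬(¬(S ∨ ¬S) ∨ ¬S) ∧ ¬S)
= ¬T ∧ (¬S ∧ ¬S ∨ (S ∨ ¬S) ∧ S ∧ ¬S)   [De Morgan]
= ¬T ∧ (¬S ∧ ¬S ∨ S ∧ ¬S)   [complement / identity]
= ¬T ∧ ¬S   [distribution]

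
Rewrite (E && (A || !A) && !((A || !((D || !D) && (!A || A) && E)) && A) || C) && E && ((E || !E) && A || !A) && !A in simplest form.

E && !A

(E && (A || !A) && !((A || !((D || !D) && (!A || A) && E)) && A) || C) && E && ((E || !E) && A || !A) && !A
= (E && (A || !A) && !((A || !((D || !D) && (!A || A) && E)) && A) || C) && E && (A || !A) && !A
= (E && (A || !A) && !((A || !((D || !D) && E)) && A) || C) && E && (A || !A) && !A
= (E && (A || !A) && !((A || !E) && A) || C) && E && (A || !A) && !A
= (E && (A || !A) && !A || C) && E && (A || !A) && !A
= E && (A || !A) && !A
= E && !A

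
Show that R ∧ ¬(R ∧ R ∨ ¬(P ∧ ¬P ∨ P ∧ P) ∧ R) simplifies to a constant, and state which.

R ∧ ¬(R ∧ R ∨ ¬(P ∧ ¬P ∨ P ∧ P) ∧ R)
= R ∧ ¬((R ∨ ¬(P ∧ ¬P ∨ P ∧ P)) ∧ R)   (distribution)
= R ∧ ¬((R ∨ ¬P) ∧ R)   (distribution)
= R ∧ ¬R   (absorption)
= False   (complement)

False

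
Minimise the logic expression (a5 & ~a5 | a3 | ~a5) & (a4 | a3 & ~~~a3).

(a3 | ~a5) & a4

(a5 & ~a5 | a3 | ~a5) & (a4 | a3 & ~~~a3)
= (a5 & ~a5 | a3 | ~a5) & (a4 | a3 & ~a3)   [double negation]
= (a5 & ~a5 | a3 | ~a5) & a4   [complement / identity]
= (a3 | ~a5) & a4   [complement / identity]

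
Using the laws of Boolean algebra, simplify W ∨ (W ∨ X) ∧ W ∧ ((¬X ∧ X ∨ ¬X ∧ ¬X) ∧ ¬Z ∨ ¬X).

W

W ∨ (W ∨ X) ∧ W ∧ ((¬X ∧ X ∨ ¬X ∧ ¬X) ∧ ¬Z ∨ ¬X)
= W ∨ (W ∨ X) ∧ W ∧ (¬X ∧ ¬Z ∨ ¬X)
= W ∨ (W ∨ X) ∧ W ∧ ¬X
= W ∨ W ∧ ¬X
= W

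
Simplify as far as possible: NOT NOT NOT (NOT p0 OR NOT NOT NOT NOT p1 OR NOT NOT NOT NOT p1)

p0 AND NOT p1

NOT NOT NOT (NOT p0 OR NOT NOT NOT NOT p1 OR NOT NOT NOT NOT p1)
= NOT NOT NOT (NOT p0 OR NOT NOT NOT NOT p1)   — idempotence
= NOT (NOT p0 OR NOT NOT NOT NOT p1)   — double negation
= NOT (NOT p0 OR NOT NOT p1)   — double negation
= p0 AND NOT p1   — De Morgan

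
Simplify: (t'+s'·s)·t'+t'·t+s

(t'+s'·s)·t'+t'·t+s
= t'·t'+t'·t+s   (complement / identity)
= t'+s   (distribution)

t'+s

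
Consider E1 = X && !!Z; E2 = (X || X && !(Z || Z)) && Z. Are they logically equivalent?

E1: X && !!Z
    = X && Z   [double negation]
E2: (X || X && !(Z || Z)) && Z
    = (X || X && !Z) && Z   [idempotence]
    = X && Z   [absorption]
Both reduce to X && Z, so they are equivalent.

Yes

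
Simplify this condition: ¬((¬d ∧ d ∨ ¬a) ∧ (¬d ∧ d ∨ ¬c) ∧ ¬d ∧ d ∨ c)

¬c

¬((¬d ∧ d ∨ ¬a) ∧ (¬d ∧ d ∨ ¬c) ∧ ¬d ∧ d ∨ c)
= ¬((¬d ∧ d ∨ ¬a) ∧ ¬d ∧ d ∨ c)
= ¬(¬d ∧ d ∨ c)
= ¬c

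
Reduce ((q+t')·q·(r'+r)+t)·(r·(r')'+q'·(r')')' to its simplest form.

(q+t)·r'

((q+t')·q·(r'+r)+t)·(r·(r')'+q'·(r')')'
= ((q+t')·q·(r'+r)+t)·((r')'·(r+q'))'   — distribution
= (q·(r'+r)+t)·((r')'·(r+q'))'   — absorption
= (q+t)·((r')'·(r+q'))'   — complement / identity
= (q+t)·(r·(r+q'))'   — double negation
= (q+t)·r'   — absorption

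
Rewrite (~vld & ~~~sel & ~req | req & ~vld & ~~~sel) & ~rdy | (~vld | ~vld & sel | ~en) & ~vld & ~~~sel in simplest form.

(~vld & ~~~sel & ~req | req & ~vld & ~~~sel) & ~rdy | (~vld | ~vld & sel | ~en) & ~vld & ~~~sel
= (~vld & ~~~sel & ~req | req & ~vld & ~~~sel) & ~rdy | (~vld | ~en) & ~vld & ~~~sel   (absorption)
= ~vld & ~~~sel & ~rdy | (~vld | ~en) & ~vld & ~~~sel   (distribution)
= ~vld & ~~~sel & ~rdy | ~vld & ~~~sel   (absorption)
= ~vld & ~~~sel   (absorption)
= ~vld & ~sel   (double negation)

~vld & ~sel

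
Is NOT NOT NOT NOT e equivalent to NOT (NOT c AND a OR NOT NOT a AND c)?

E1: NOT NOT NOT NOT e
    = NOT NOT e   [double negation]
    = e   [double negation]
E2: NOT (NOT c AND a OR NOT NOT a AND c)
    = NOT (NOT c AND a OR a AND c)   [double negation]
    = NOT a   [distribution]
These differ: at a=0, c=0, e=0, E1 = 0 but E2 = 1.

No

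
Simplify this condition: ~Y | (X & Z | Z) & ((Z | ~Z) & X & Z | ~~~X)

~Y | (X & Z | Z) & ((Z | ~Z) & X & Z | ~~~X)
= ~Y | (X & Z | Z) & (X & Z | ~~~X)   [complement / identity]
= ~Y | Z & ~~~X | X & Z   [distribution]
= ~Y | Z & ~X | X & Z   [double negation]
= ~Y | Z   [distribution]

~Y | Z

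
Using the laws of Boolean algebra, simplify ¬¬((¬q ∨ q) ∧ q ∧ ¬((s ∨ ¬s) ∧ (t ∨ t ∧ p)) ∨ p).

q ∧ ¬t ∨ p

¬¬((¬q ∨ q) ∧ q ∧ ¬((s ∨ ¬s) ∧ (t ∨ t ∧ p)) ∨ p)
= ¬¬(q ∧ ¬((s ∨ ¬s) ∧ (t ∨ t ∧ p)) ∨ p)   [complement / identity]
= ¬¬(q ∧ ¬(t ∨ t ∧ p) ∨ p)   [complement / identity]
= ¬¬(q ∧ ¬t ∨ p)   [absorption]
= q ∧ ¬t ∨ p   [double negation]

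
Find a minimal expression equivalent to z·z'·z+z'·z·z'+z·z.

z

z·z'·z+z'·z·z'+z·z
= z'·z+z·z   — distribution
= z   — distribution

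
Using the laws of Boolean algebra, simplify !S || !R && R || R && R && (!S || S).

!S || !R && R || R && R && (!S || S)
= !S || !R && R || R && R
= !S || R

!S || R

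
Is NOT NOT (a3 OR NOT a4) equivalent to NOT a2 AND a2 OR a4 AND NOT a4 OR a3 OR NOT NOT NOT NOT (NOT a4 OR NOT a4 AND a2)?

E1: NOT NOT (a3 OR NOT a4)
    = a3 OR NOT a4   [double negation]
E2: NOT a2 AND a2 OR a4 AND NOT a4 OR a3 OR NOT NOT NOT NOT (NOT a4 OR NOT a4 AND a2)
    = NOT a2 AND a2 OR a4 AND NOT a4 OR a3 OR NOT NOT NOT NOT NOT a4   [absorption]
    = a4 AND NOT a4 OR a3 OR NOT NOT NOT NOT NOT a4   [complement / identity]
    = a4 AND NOT a4 OR a3 OR NOT NOT NOT a4   [double negation]
    = a3 OR NOT NOT NOT a4   [complement / identity]
    = a3 OR NOT a4   [double negation]
Both reduce to a3 OR NOT a4, so they are equivalent.

Yes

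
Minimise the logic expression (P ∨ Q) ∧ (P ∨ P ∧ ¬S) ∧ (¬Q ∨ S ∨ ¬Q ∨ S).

P ∧ (¬Q ∨ S)

(P ∨ Q) ∧ (P ∨ P ∧ ¬S) ∧ (¬Q ∨ S ∨ ¬Q ∨ S)
= (P ∨ Q) ∧ (P ∨ P ∧ ¬S) ∧ (¬Q ∨ S)   (idempotence)
= (P ∨ Q) ∧ P ∧ (¬Q ∨ S)   (absorption)
= P ∧ (¬Q ∨ S)   (absorption)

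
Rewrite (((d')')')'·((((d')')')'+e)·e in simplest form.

(((d')')')'·((((d')')')'+e)·e
= (((d')')')'·((d')'+e)·e
= (d')'·((d')'+e)·e
= (d')'·e
= d·e

d·e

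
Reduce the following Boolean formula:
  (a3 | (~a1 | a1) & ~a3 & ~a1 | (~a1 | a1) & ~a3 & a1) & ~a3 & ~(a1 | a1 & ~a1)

(a3 | (~a1 | a1) & ~a3 & ~a1 | (~a1 | a1) & ~a3 & a1) & ~a3 & ~(a1 | a1 & ~a1)
= (a3 | (~a1 | a1) & ~a3) & ~a3 & ~(a1 | a1 & ~a1)
= (a3 | (~a1 | a1) & ~a3) & ~a3 & ~a1
= (a3 | ~a3) & ~a3 & ~a1
= ~a3 & ~a1

~a3 & ~a1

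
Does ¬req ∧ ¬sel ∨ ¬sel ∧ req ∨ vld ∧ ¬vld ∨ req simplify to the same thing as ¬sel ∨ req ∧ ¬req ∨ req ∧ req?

Yes

E1: ¬req ∧ ¬sel ∨ ¬sel ∧ req ∨ vld ∧ ¬vld ∨ req
    = ¬req ∧ ¬sel ∨ ¬sel ∧ req ∨ req   (complement / identity)
    = ¬sel ∨ req   (distribution)
E2: ¬sel ∨ req ∧ ¬req ∨ req ∧ req
    = ¬sel ∨ req   (distribution)
Both reduce to ¬sel ∨ req, so they are equivalent.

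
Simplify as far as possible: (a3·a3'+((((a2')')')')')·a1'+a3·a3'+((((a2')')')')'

(a3·a3'+((((a2')')')')')·a1'+a3·a3'+((((a2')')')')'
= a3·a3'+((((a2')')')')'   [absorption]
= ((((a2')')')')'   [complement / identity]
= ((a2')')'   [double negation]
= a2'   [double negation]

a2'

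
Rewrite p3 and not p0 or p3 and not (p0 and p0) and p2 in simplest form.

p3 and not p0

p3 and not p0 or p3 and not (p0 and p0) and p2
= p3 and not p0 or p3 and not p0 and p2   — idempotence
= p3 and not p0   — absorption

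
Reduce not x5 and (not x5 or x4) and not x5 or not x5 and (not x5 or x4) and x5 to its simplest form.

not x5 and (not x5 or x4) and not x5 or not x5 and (not x5 or x4) and x5
= not x5 and (not x5 or x4)   (distribution)
= not x5   (absorption)

not x5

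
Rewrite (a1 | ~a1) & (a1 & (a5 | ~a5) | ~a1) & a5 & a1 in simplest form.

a5 & a1

(a1 | ~a1) & (a1 & (a5 | ~a5) | ~a1) & a5 & a1
= (a1 | ~a1) & (a1 | ~a1) & a5 & a1   [complement / identity]
= (a1 | ~a1) & a5 & a1   [idempotence]
= a5 & a1   [complement / identity]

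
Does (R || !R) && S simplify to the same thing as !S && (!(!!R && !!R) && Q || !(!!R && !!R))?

No

E1: (R || !R) && S
    = S   — complement / identity
E2: !S && (!(!!R && !!R) && Q || !(!!R && !!R))
    = !S && !(!!R && !!R)   — absorption
    = !S && !!!R   — idempotence
    = !S && !R   — double negation
These differ: at Q=0, R=0, S=1, E1 = 1 but E2 = 0.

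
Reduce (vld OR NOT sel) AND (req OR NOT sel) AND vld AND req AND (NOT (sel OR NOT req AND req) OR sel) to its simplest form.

vld AND req

(vld OR NOT sel) AND (req OR NOT sel) AND vld AND req AND (NOT (sel OR NOT req AND req) OR sel)
= (vld AND req OR NOT sel) AND vld AND req AND (NOT (sel OR NOT req AND req) OR sel)   — distribution
= (vld AND req OR NOT sel) AND vld AND req AND (NOT sel OR sel)   — complement / identity
= vld AND req AND (NOT sel OR sel)   — absorption
= vld AND req   — complement / identity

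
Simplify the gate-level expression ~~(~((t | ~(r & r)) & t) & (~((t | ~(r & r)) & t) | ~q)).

~t

~~(~((t | ~(r & r)) & t) & (~((t | ~(r & r)) & t) | ~q))
= ~~~((t | ~(r & r)) & t)   [absorption]
= ~~~((t | ~r) & t)   [idempotence]
= ~~~t   [absorption]
= ~t   [double negation]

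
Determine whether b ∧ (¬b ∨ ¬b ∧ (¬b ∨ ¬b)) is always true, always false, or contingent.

always false

b ∧ (¬b ∨ ¬b ∧ (¬b ∨ ¬b))
= b ∧ (¬b ∨ ¬b ∧ ¬b)
= b ∧ (¬b ∨ ¬b)
= b ∧ ¬b
= False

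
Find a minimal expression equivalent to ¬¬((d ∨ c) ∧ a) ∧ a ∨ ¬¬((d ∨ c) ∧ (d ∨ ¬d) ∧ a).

¬¬((d ∨ c) ∧ a) ∧ a ∨ ¬¬((d ∨ c) ∧ (d ∨ ¬d) ∧ a)
= ¬¬((d ∨ c) ∧ a) ∧ a ∨ ¬¬((d ∨ c) ∧ a)
= ¬¬((d ∨ c) ∧ a)
= (d ∨ c) ∧ a

(d ∨ c) ∧ a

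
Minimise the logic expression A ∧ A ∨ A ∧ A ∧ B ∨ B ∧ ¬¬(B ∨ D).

A ∨ B

A ∧ A ∨ A ∧ A ∧ B ∨ B ∧ ¬¬(B ∨ D)
= A ∧ A ∨ A ∧ A ∧ B ∨ B ∧ (B ∨ D)   [double negation]
= A ∧ A ∨ B ∧ (B ∨ D)   [absorption]
= A ∨ B ∧ (B ∨ D)   [idempotence]
= A ∨ B   [absorption]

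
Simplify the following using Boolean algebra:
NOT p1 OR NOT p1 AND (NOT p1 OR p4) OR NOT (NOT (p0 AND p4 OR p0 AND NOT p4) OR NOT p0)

NOT p1 OR NOT p1 AND (NOT p1 OR p4) OR NOT (NOT (p0 AND p4 OR p0 AND NOT p4) OR NOT p0)
= NOT p1 OR NOT p1 AND (NOT p1 OR p4) OR NOT (NOT p0 OR NOT p0)   — distribution
= NOT p1 OR NOT p1 AND (NOT p1 OR p4) OR p0 AND p0   — De Morgan
= NOT p1 OR NOT p1 AND (NOT p1 OR p4) OR p0   — idempotence
= NOT p1 OR NOT p1 OR p0   — absorption
= NOT p1 OR p0   — idempotence

NOT p1 OR p0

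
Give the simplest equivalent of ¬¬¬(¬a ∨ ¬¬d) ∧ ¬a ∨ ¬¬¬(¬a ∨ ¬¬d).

a ∧ ¬d

¬¬¬(¬a ∨ ¬¬d) ∧ ¬a ∨ ¬¬¬(¬a ∨ ¬¬d)
= ¬¬¬(¬a ∨ ¬¬d)   — absorption
= ¬¬(a ∧ ¬d)   — De Morgan
= a ∧ ¬d   — double negation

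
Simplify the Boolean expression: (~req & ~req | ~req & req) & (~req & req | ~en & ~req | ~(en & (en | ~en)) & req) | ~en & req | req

(~req & ~req | ~req & req) & (~req & req | ~en & ~req | ~(en & (en | ~en)) & req) | ~en & req | req
= ~req & (~req & req | ~en & ~req | ~(en & (en | ~en)) & req) | ~en & req | req   (distribution)
= ~req & (~req & req | ~en & ~req | ~en & req) | ~en & req | req   (complement / identity)
= ~req & (~en & ~req | ~en & req) | ~en & req | req   (complement / identity)
= ~req & ~en | ~en & req | req   (distribution)
= ~en | req   (distribution)

~en | req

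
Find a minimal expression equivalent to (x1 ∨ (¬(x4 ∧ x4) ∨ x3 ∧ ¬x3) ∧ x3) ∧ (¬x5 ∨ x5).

(x1 ∨ (¬(x4 ∧ x4) ∨ x3 ∧ ¬x3) ∧ x3) ∧ (¬x5 ∨ x5)
= (x1 ∨ (¬x4 ∨ x3 ∧ ¬x3) ∧ x3) ∧ (¬x5 ∨ x5)
= x1 ∨ (¬x4 ∨ x3 ∧ ¬x3) ∧ x3
= x1 ∨ ¬x4 ∧ x3

x1 ∨ ¬x4 ∧ x3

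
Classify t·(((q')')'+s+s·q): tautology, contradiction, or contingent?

contingent

t·(((q')')'+s+s·q)
= t·(((q')')'+s)   — absorption
= t·(q'+s)   — double negation
This depends on q, s, t, so it is not a constant.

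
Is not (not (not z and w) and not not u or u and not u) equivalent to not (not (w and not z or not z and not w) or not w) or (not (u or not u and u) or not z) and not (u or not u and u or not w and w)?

Yes

E1: not (not (not z and w) and not not u or u and not u)
    = not (not (not z and w) and not not u)   [complement / identity]
    = not z and w or not u   [De Morgan]
E2: not (not (w and not z or not z and not w) or not w) or (not (u or not u and u) or not z) and not (u or not u and u or not w and w)
    = not (not (w and not z or not z and not w) or not w) or (not (u or not u and u) or not z) and not (u or not u and u)   [complement / identity]
    = not (not (w and not z or not z and not w) or not w) or not (u or not u and u)   [absorption]
    = (w and not z or not z and not w) and w or not (u or not u and u)   [De Morgan]
    = not z and w or not (u or not u and u)   [distribution]
    = not z and w or not u   [complement / identity]
Both reduce to not z and w or not u, so they are equivalent.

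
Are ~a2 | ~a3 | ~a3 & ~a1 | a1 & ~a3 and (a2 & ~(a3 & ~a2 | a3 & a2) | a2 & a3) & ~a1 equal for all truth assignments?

E1: ~a2 | ~a3 | ~a3 & ~a1 | a1 & ~a3
    = ~a2 | ~a3 | ~a3
    = ~a2 | ~a3
E2: (a2 & ~(a3 & ~a2 | a3 & a2) | a2 & a3) & ~a1
    = (a2 & ~a3 | a2 & a3) & ~a1
    = a2 & ~a1
These differ: at a1=1, a2=0, a3=0, E1 = 1 but E2 = 0.

No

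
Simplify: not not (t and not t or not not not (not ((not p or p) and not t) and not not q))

not not (t and not t or not not not (not ((not p or p) and not t) and not not q))
= not not (t and not t or not (not ((not p or p) and not t) and not not q))   — double negation
= not not not (not ((not p or p) and not t) and not not q)   — complement / identity
= not (not ((not p or p) and not t) and not not q)   — double negation
= not (not not t and not not q)   — complement / identity
= not t or not q   — De Morgan

not t or not q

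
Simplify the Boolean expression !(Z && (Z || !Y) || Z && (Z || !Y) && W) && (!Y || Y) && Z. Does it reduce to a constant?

false

!(Z && (Z || !Y) || Z && (Z || !Y) && W) && (!Y || Y) && Z
= !(Z && (Z || !Y)) && (!Y || Y) && Z   — absorption
= !(Z && (Z || !Y)) && Z   — complement / identity
= !Z && Z   — absorption
= false   — complement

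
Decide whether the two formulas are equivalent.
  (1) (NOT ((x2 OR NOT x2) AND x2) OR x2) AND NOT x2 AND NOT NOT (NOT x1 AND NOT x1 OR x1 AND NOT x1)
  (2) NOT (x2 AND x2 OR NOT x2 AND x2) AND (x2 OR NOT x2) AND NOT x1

E1: (NOT ((x2 OR NOT x2) AND x2) OR x2) AND NOT x2 AND NOT NOT (NOT x1 AND NOT x1 OR x1 AND NOT x1)
    = (NOT x2 OR x2) AND NOT x2 AND NOT NOT (NOT x1 AND NOT x1 OR x1 AND NOT x1)   (complement / identity)
    = (NOT x2 OR x2) AND NOT x2 AND NOT NOT NOT x1   (distribution)
    = (NOT x2 OR x2) AND NOT x2 AND NOT x1   (double negation)
    = NOT x2 AND NOT x1   (complement / identity)
E2: NOT (x2 AND x2 OR NOT x2 AND x2) AND (x2 OR NOT x2) AND NOT x1
    = NOT x2 AND (x2 OR NOT x2) AND NOT x1   (distribution)
    = NOT x2 AND NOT x1   (complement / identity)
Both reduce to NOT x2 AND NOT x1, so they are equivalent.

Yes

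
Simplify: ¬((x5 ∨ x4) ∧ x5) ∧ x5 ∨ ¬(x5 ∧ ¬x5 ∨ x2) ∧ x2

False

¬((x5 ∨ x4) ∧ x5) ∧ x5 ∨ ¬(x5 ∧ ¬x5 ∨ x2) ∧ x2
= ¬((x5 ∨ x4) ∧ x5) ∧ x5 ∨ ¬x2 ∧ x2
= ¬x5 ∧ x5 ∨ ¬x2 ∧ x2
= ¬x5 ∧ x5
= False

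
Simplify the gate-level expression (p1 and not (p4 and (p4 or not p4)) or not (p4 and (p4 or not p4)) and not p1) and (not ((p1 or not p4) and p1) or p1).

(p1 and not (p4 and (p4 or not p4)) or not (p4 and (p4 or not p4)) and not p1) and (not ((p1 or not p4) and p1) or p1)
= (p1 and not (p4 and (p4 or not p4)) or not (p4 and (p4 or not p4)) and not p1) and (not p1 or p1)
= p1 and not (p4 and (p4 or not p4)) or not (p4 and (p4 or not p4)) and not p1
= not (p4 and (p4 or not p4))
= not p4

not p4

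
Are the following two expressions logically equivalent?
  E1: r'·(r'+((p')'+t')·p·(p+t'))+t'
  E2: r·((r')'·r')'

E1: r'·(r'+((p')'+t')·p·(p+t'))+t'
    = r'·(r'+(p+t')·p·(p+t'))+t'   — double negation
    = r'·(r'+(p+t')·p)+t'   — absorption
    = r'·(r'+p)+t'   — absorption
    = r'+t'   — absorption
E2: r·((r')'·r')'
    = r·(r'+r)   — De Morgan
    = r   — complement / identity
These differ: at p=0, r=0, t=1, E1 = 1 but E2 = 0.

No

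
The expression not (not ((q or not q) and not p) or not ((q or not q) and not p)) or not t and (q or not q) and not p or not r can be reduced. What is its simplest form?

not p or not r

not (not ((q or not q) and not p) or not ((q or not q) and not p)) or not t and (q or not q) and not p or not r
= (q or not q) and not p and (q or not q) and not p or not t and (q or not q) and not p or not r   (De Morgan)
= ((q or not q) and not p or not t) and (q or not q) and not p or not r   (distribution)
= (q or not q) and not p or not r   (absorption)
= not p or not r   (complement / identity)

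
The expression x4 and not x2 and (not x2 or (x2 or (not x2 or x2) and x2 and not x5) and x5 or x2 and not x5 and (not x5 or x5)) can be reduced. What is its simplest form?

x4 and not x2 and (not x2 or (x2 or (not x2 or x2) and x2 and not x5) and x5 or x2 and not x5 and (not x5 or x5))
= x4 and not x2 and (not x2 or (x2 or x2 and not x5) and x5 or x2 and not x5 and (not x5 or x5))
= x4 and not x2 and (not x2 or x2 and x5 or x2 and not x5 and (not x5 or x5))
= x4 and not x2 and (not x2 or x2 and x5 or x2 and not x5)
= x4 and not x2 and (not x2 or x2)
= x4 and not x2

x4 and not x2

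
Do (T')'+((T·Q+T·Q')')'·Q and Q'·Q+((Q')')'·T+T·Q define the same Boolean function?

E1: (T')'+((T·Q+T·Q')')'·Q
    = (T')'+(T')'·Q   (distribution)
    = (T')'   (absorption)
    = T   (double negation)
E2: Q'·Q+((Q')')'·T+T·Q
    = Q'·Q+Q'·T+T·Q   (double negation)
    = Q'·T+T·Q   (complement / identity)
    = T   (distribution)
Both reduce to T, so they are equivalent.

Yes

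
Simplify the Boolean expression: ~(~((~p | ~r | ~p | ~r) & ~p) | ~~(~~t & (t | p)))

~p & ~t

~(~((~p | ~r | ~p | ~r) & ~p) | ~~(~~t & (t | p)))
= ~(~((~p | ~r) & ~p) | ~~(~~t & (t | p)))
= ~(~((~p | ~r) & ~p) | ~~(t & (t | p)))
= ~(~~p | ~~(t & (t | p)))
= ~(~~p | ~~t)
= ~p & ~t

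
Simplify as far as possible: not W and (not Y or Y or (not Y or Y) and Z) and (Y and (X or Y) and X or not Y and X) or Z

not W and X or Z

not W and (not Y or Y or (not Y or Y) and Z) and (Y and (X or Y) and X or not Y and X) or Z
= not W and (not Y or Y or (not Y or Y) and Z) and (Y and X or not Y and X) or Z
= not W and (not Y or Y) and (Y and X or not Y and X) or Z
= not W and (not Y or Y) and X or Z
= not W and X or Z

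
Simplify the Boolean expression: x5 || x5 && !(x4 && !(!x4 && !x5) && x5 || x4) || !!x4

x5 || x4

x5 || x5 && !(x4 && !(!x4 && !x5) && x5 || x4) || !!x4
= x5 || x5 && !(x4 && (x4 || x5) && x5 || x4) || !!x4   (De Morgan)
= x5 || x5 && !(x4 && x5 || x4) || !!x4   (absorption)
= x5 || x5 && !x4 || !!x4   (absorption)
= x5 || !!x4   (absorption)
= x5 || x4   (double negation)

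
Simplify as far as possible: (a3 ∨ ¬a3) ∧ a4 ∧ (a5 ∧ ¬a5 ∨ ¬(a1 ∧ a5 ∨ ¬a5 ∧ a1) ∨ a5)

a4 ∧ (¬a1 ∨ a5)

(a3 ∨ ¬a3) ∧ a4 ∧ (a5 ∧ ¬a5 ∨ ¬(a1 ∧ a5 ∨ ¬a5 ∧ a1) ∨ a5)
= (a3 ∨ ¬a3) ∧ a4 ∧ (¬(a1 ∧ a5 ∨ ¬a5 ∧ a1) ∨ a5)   [complement / identity]
= a4 ∧ (¬(a1 ∧ a5 ∨ ¬a5 ∧ a1) ∨ a5)   [complement / identity]
= a4 ∧ (¬a1 ∨ a5)   [distribution]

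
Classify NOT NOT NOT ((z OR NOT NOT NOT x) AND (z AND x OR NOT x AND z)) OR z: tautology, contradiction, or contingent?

tautology

NOT NOT NOT ((z OR NOT NOT NOT x) AND (z AND x OR NOT x AND z)) OR z
= NOT NOT NOT ((z OR NOT NOT NOT x) AND z) OR z   [distribution]
= NOT NOT NOT ((z OR NOT x) AND z) OR z   [double negation]
= NOT NOT NOT z OR z   [absorption]
= NOT z OR z   [double negation]
= TRUE   [complement]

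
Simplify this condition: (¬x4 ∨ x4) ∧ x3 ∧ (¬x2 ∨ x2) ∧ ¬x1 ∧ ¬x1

(¬x4 ∨ x4) ∧ x3 ∧ (¬x2 ∨ x2) ∧ ¬x1 ∧ ¬x1
= x3 ∧ (¬x2 ∨ x2) ∧ ¬x1 ∧ ¬x1   — complement / identity
= x3 ∧ ¬x1 ∧ ¬x1   — complement / identity
= x3 ∧ ¬x1   — idempotence

x3 ∧ ¬x1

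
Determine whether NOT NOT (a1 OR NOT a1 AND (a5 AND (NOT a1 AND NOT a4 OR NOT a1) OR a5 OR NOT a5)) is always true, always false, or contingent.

always true

NOT NOT (a1 OR NOT a1 AND (a5 AND (NOT a1 AND NOT a4 OR NOT a1) OR a5 OR NOT a5))
= NOT NOT (a1 OR NOT a1 AND (a5 AND NOT a1 OR a5 OR NOT a5))
= NOT NOT (a1 OR NOT a1 AND (a5 OR NOT a5))
= a1 OR NOT a1 AND (a5 OR NOT a5)
= a1 OR NOT a1
= TRUE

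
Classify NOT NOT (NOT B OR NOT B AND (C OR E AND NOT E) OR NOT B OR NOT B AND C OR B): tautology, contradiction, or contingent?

NOT NOT (NOT B OR NOT B AND (C OR E AND NOT E) OR NOT B OR NOT B AND C OR B)
= NOT NOT (NOT B OR NOT B AND C OR NOT B OR NOT B AND C OR B)
= NOT NOT (NOT B OR NOT B AND C OR B)
= NOT B OR NOT B AND C OR B
= NOT B OR B
= TRUE

tautology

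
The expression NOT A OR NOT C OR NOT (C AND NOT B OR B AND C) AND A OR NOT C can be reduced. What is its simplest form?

NOT A OR NOT C OR NOT (C AND NOT B OR B AND C) AND A OR NOT C
= NOT A OR NOT C OR NOT C AND A OR NOT C   (distribution)
= NOT A OR NOT C OR NOT C   (absorption)
= NOT A OR NOT C   (idempotence)

NOT A OR NOT C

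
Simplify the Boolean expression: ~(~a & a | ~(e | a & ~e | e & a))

~(~a & a | ~(e | a & ~e | e & a))
= ~(~a & a | ~(e | a))
= ~~(e | a)
= e | a

e | a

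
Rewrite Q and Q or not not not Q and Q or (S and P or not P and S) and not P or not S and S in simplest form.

Q and Q or not not not Q and Q or (S and P or not P and S) and not P or not S and S
= Q and Q or not not not Q and Q or S and not P or not S and S
= Q and Q or not Q and Q or S and not P or not S and S
= Q and Q or not Q and Q or S and not P
= Q or S and not P

Q or S and not P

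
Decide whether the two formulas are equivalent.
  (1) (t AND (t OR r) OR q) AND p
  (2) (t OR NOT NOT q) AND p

Yes

E1: (t AND (t OR r) OR q) AND p
    = (t OR q) AND p
E2: (t OR NOT NOT q) AND p
    = (t OR q) AND p
Both reduce to (t OR q) AND p, so they are equivalent.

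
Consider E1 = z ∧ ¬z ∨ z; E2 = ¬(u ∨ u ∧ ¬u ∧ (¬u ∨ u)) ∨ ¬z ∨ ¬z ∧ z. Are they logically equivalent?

E1: z ∧ ¬z ∨ z
    = z
E2: ¬(u ∨ u ∧ ¬u ∧ (¬u ∨ u)) ∨ ¬z ∨ ¬z ∧ z
    = ¬(u ∨ u ∧ ¬u ∧ (¬u ∨ u)) ∨ ¬z
    = ¬(u ∨ u ∧ ¬u) ∨ ¬z
    = ¬u ∨ ¬z
These differ: at u=1, z=0, E1 = 0 but E2 = 1.

No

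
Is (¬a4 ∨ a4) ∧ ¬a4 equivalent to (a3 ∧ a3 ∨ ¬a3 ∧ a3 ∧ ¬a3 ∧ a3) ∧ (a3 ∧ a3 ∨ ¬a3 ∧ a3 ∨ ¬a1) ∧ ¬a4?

E1: (¬a4 ∨ a4) ∧ ¬a4
    = ¬a4   — complement / identity
E2: (a3 ∧ a3 ∨ ¬a3 ∧ a3 ∧ ¬a3 ∧ a3) ∧ (a3 ∧ a3 ∨ ¬a3 ∧ a3 ∨ ¬a1) ∧ ¬a4
    = (a3 ∧ a3 ∨ ¬a3 ∧ a3) ∧ (a3 ∧ a3 ∨ ¬a3 ∧ a3 ∨ ¬a1) ∧ ¬a4   — idempotence
    = (a3 ∧ a3 ∨ ¬a3 ∧ a3) ∧ ¬a4   — absorption
    = a3 ∧ ¬a4   — distribution
These differ: at a1=0, a3=0, a4=0, E1 = 1 but E2 = 0.

No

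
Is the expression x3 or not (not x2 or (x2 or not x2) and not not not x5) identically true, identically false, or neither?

x3 or not (not x2 or (x2 or not x2) and not not not x5)
= x3 or not (not x2 or not not not x5)   (complement / identity)
= x3 or not (not x2 or not x5)   (double negation)
= x3 or x2 and x5   (De Morgan)
This depends on x2, x3, x5, so it is not a constant.

neither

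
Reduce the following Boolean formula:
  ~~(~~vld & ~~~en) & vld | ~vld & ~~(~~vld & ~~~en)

vld & ~en

~~(~~vld & ~~~en) & vld | ~vld & ~~(~~vld & ~~~en)
= ~~(~~vld & ~~~en)   — distribution
= ~(~vld | ~~en)   — De Morgan
= vld & ~en   — De Morgan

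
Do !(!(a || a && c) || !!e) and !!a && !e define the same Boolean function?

Yes

E1: !(!(a || a && c) || !!e)
    = (a || a && c) && !e
    = a && !e
E2: !!a && !e
    = a && !e
Both reduce to a && !e, so they are equivalent.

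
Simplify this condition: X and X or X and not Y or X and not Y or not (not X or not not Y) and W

X and X or X and not Y or X and not Y or not (not X or not not Y) and W
= X or X and not Y or X and not Y or not (not X or not not Y) and W   — idempotence
= X or X and not Y or X and not Y or X and not Y and W   — De Morgan
= X or X and not Y or X and not Y   — absorption
= X or X and not Y   — idempotence
= X   — absorption

X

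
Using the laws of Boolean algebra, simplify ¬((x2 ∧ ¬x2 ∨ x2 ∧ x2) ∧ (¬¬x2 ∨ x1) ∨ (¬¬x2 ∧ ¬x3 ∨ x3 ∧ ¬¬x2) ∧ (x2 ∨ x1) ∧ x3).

¬((x2 ∧ ¬x2 ∨ x2 ∧ x2) ∧ (¬¬x2 ∨ x1) ∨ (¬¬x2 ∧ ¬x3 ∨ x3 ∧ ¬¬x2) ∧ (x2 ∨ x1) ∧ x3)
= ¬((x2 ∧ ¬x2 ∨ x2 ∧ x2) ∧ (¬¬x2 ∨ x1) ∨ ¬¬x2 ∧ (x2 ∨ x1) ∧ x3)
= ¬((x2 ∧ ¬x2 ∨ x2 ∧ x2) ∧ (x2 ∨ x1) ∨ ¬¬x2 ∧ (x2 ∨ x1) ∧ x3)
= ¬((x2 ∧ ¬x2 ∨ x2 ∧ x2) ∧ (x2 ∨ x1) ∨ x2 ∧ (x2 ∨ x1) ∧ x3)
= ¬(x2 ∧ (x2 ∨ x1) ∨ x2 ∧ (x2 ∨ x1) ∧ x3)
= ¬(x2 ∧ (x2 ∨ x1))
= ¬x2

¬x2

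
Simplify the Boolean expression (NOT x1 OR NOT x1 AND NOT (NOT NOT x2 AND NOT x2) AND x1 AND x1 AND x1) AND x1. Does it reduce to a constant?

(NOT x1 OR NOT x1 AND NOT (NOT NOT x2 AND NOT x2) AND x1 AND x1 AND x1) AND x1
= (NOT x1 OR NOT x1 AND NOT (NOT NOT x2 AND NOT x2) AND x1 AND x1) AND x1   — idempotence
= (NOT x1 OR NOT x1 AND (NOT x2 OR x2) AND x1 AND x1) AND x1   — De Morgan
= (NOT x1 OR NOT x1 AND x1 AND x1) AND x1   — complement / identity
= (NOT x1 OR NOT x1 AND x1) AND x1   — idempotence
= NOT x1 AND x1   — complement / identity
= FALSE   — complement

FALSE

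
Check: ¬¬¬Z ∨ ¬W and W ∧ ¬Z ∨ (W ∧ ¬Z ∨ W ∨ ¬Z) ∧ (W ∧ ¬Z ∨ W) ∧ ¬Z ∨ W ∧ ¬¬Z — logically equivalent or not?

No

E1: ¬¬¬Z ∨ ¬W
    = ¬Z ∨ ¬W
E2: W ∧ ¬Z ∨ (W ∧ ¬Z ∨ W ∨ ¬Z) ∧ (W ∧ ¬Z ∨ W) ∧ ¬Z ∨ W ∧ ¬¬Z
    = W ∧ ¬Z ∨ (W ∧ ¬Z ∨ W) ∧ ¬Z ∨ W ∧ ¬¬Z
    = W ∧ ¬Z ∨ (W ∧ ¬Z ∨ W) ∧ ¬Z ∨ W ∧ Z
    = W ∧ ¬Z ∨ W ∧ ¬Z ∨ W ∧ Z
    = W ∧ ¬Z ∨ W ∧ Z
    = W
These differ: at W=0, Z=1, E1 = 1 but E2 = 0.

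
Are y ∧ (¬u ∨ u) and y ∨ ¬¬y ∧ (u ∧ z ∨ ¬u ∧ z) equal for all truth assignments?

E1: y ∧ (¬u ∨ u)
    = y   — complement / identity
E2: y ∨ ¬¬y ∧ (u ∧ z ∨ ¬u ∧ z)
    = y ∨ ¬¬y ∧ z   — distribution
    = y ∨ y ∧ z   — double negation
    = y   — absorption
Both reduce to y, so they are equivalent.

Yes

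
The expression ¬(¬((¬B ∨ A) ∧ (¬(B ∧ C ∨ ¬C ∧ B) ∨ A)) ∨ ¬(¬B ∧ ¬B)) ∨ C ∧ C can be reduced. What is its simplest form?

¬(¬((¬B ∨ A) ∧ (¬(B ∧ C ∨ ¬C ∧ B) ∨ A)) ∨ ¬(¬B ∧ ¬B)) ∨ C ∧ C
= ¬(¬(¬B ∧ ¬(B ∧ C ∨ ¬C ∧ B) ∨ A) ∨ ¬(¬B ∧ ¬B)) ∨ C ∧ C   — distribution
= ¬(¬(¬B ∧ ¬B ∨ A) ∨ ¬(¬B ∧ ¬B)) ∨ C ∧ C   — distribution
= ¬(¬(¬B ∧ ¬B ∨ A) ∨ ¬(¬B ∧ ¬B)) ∨ C   — idempotence
= (¬B ∧ ¬B ∨ A) ∧ ¬B ∧ ¬B ∨ C   — De Morgan
= ¬B ∧ ¬B ∨ C   — absorption
= ¬B ∨ C   — idempotence

¬B ∨ C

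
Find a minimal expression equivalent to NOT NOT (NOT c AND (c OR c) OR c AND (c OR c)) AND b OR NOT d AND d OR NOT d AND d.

c AND b

NOT NOT (NOT c AND (c OR c) OR c AND (c OR c)) AND b OR NOT d AND d OR NOT d AND d
= NOT NOT (NOT c AND (c OR c) OR c AND (c OR c)) AND b OR NOT d AND d   — idempotence
= NOT NOT (c OR c) AND b OR NOT d AND d   — distribution
= (c OR c) AND b OR NOT d AND d   — double negation
= c AND b OR NOT d AND d   — idempotence
= c AND b   — complement / identity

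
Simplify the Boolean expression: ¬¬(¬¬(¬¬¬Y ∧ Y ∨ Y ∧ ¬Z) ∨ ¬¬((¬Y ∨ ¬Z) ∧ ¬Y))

¬¬(¬¬(¬¬¬Y ∧ Y ∨ Y ∧ ¬Z) ∨ ¬¬((¬Y ∨ ¬Z) ∧ ¬Y))
= ¬¬(¬¬(¬Y ∧ Y ∨ Y ∧ ¬Z) ∨ ¬¬((¬Y ∨ ¬Z) ∧ ¬Y))
= ¬(¬(¬Y ∧ Y ∨ Y ∧ ¬Z) ∧ ¬((¬Y ∨ ¬Z) ∧ ¬Y))
= ¬Y ∧ Y ∨ Y ∧ ¬Z ∨ (¬Y ∨ ¬Z) ∧ ¬Y
= Y ∧ (¬Y ∨ ¬Z) ∨ (¬Y ∨ ¬Z) ∧ ¬Y
= ¬Y ∨ ¬Z

¬Y ∨ ¬Z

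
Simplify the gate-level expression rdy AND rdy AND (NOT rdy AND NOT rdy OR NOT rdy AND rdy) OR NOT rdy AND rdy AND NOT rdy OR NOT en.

rdy AND rdy AND (NOT rdy AND NOT rdy OR NOT rdy AND rdy) OR NOT rdy AND rdy AND NOT rdy OR NOT en
= rdy AND rdy AND NOT rdy OR NOT rdy AND rdy AND NOT rdy OR NOT en
= rdy AND NOT rdy OR NOT en
= NOT en

NOT en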